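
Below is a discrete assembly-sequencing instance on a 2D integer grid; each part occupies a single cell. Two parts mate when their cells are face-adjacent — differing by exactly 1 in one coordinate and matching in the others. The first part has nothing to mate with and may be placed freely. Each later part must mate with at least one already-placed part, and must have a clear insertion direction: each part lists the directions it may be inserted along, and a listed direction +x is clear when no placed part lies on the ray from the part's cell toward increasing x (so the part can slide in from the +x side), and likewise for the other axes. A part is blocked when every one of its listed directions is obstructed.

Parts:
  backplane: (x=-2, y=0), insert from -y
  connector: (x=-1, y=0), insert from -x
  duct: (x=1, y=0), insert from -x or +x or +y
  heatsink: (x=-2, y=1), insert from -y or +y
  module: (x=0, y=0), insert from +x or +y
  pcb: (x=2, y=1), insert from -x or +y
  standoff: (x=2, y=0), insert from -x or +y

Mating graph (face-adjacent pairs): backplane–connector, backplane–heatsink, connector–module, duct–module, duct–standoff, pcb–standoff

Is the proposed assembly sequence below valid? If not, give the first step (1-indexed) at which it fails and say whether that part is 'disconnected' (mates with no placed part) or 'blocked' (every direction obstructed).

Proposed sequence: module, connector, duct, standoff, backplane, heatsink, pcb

1. module@(0, 0) [+x clear] — {module}
2. connector@(-1, 0) [-x clear] — {connector, module}
3. duct@(1, 0) [+x clear] — {connector, duct, module}
4. standoff@(2, 0) [+y clear] — {connector, duct, module, standoff}
5. backplane@(-2, 0) [-y clear] — {backplane, connector, duct, module, standoff}
6. heatsink@(-2, 1) [+y clear] — {backplane, connector, duct, heatsink, module, standoff}
7. pcb@(2, 1) [+y clear] — {backplane, connector, duct, heatsink, module, pcb, standoff}

Valid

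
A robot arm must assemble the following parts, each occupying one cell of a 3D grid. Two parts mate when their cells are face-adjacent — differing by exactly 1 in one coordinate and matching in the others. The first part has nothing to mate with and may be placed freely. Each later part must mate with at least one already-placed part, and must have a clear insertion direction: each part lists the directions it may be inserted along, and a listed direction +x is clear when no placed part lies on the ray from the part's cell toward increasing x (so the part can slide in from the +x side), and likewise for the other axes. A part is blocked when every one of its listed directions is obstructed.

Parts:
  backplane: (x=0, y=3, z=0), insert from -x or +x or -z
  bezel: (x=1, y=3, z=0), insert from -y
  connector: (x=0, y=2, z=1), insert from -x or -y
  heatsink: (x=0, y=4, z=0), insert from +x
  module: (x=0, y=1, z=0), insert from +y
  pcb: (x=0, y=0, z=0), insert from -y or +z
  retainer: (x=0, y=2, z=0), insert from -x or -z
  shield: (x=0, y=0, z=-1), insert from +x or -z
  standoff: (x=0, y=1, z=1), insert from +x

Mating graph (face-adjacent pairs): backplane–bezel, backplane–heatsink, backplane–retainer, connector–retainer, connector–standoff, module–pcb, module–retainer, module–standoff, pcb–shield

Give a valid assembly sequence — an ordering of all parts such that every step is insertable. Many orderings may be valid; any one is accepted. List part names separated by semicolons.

1. pcb@(0, 0, 0) [-y clear] — {pcb}
2. shield@(0, 0, -1) [+x clear] — {pcb, shield}
3. module@(0, 1, 0) [+y clear] — {module, pcb, shield}
4. standoff@(0, 1, 1) [+x clear] — {module, pcb, shield, standoff}
5. retainer@(0, 2, 0) [-x clear] — {module, pcb, retainer, shield, standoff}
6. backplane@(0, 3, 0) [-x clear] — {backplane, module, pcb, retainer, shield, standoff}
7. bezel@(1, 3, 0) [-y clear] — {backplane, bezel, module, pcb, retainer, shield, standoff}
8. heatsink@(0, 4, 0) [+x clear] — {backplane, bezel, heatsink, module, pcb, retainer, shield, standoff}
9. connector@(0, 2, 1) [-x clear] — {backplane, bezel, connector, heatsink, module, pcb, retainer, shield, standoff}

pcb; shield; module; standoff; retainer; backplane; bezel; heatsink; connector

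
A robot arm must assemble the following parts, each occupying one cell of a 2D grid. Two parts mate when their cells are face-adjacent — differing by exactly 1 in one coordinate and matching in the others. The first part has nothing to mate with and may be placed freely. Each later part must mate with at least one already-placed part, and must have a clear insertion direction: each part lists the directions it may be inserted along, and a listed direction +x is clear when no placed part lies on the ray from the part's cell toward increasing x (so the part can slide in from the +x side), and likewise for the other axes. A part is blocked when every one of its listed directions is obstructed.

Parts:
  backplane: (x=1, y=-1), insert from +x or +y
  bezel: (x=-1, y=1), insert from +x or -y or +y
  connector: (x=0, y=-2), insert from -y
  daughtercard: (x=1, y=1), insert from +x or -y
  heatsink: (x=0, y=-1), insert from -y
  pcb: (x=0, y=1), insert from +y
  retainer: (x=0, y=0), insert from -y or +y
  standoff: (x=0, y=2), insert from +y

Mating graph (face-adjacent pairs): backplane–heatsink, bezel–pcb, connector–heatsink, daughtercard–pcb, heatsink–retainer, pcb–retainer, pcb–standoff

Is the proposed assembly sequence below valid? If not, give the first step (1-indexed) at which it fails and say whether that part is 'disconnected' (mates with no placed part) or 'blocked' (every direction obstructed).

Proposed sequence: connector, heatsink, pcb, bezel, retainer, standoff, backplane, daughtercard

Invalid at step 2 (blocked)

1. connector@(0, -2) [-y clear] — {connector}
2. heatsink@(0, -1) — -y all obstructed ⇒ blocked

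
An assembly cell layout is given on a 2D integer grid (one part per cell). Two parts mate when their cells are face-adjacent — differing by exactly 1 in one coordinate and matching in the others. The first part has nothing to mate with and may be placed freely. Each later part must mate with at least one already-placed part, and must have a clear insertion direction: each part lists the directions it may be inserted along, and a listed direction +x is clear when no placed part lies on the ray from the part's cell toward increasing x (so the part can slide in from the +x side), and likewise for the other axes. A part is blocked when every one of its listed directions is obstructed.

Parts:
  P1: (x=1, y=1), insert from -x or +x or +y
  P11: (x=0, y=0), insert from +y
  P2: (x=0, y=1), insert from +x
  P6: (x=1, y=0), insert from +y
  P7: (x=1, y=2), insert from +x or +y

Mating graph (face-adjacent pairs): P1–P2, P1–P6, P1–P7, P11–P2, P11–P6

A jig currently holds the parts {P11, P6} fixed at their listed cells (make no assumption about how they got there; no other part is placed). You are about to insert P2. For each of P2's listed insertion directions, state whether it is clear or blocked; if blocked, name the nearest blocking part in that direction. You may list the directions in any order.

+x: ray from P2(0, 1) has no placed part ⇒ clear

+x: clear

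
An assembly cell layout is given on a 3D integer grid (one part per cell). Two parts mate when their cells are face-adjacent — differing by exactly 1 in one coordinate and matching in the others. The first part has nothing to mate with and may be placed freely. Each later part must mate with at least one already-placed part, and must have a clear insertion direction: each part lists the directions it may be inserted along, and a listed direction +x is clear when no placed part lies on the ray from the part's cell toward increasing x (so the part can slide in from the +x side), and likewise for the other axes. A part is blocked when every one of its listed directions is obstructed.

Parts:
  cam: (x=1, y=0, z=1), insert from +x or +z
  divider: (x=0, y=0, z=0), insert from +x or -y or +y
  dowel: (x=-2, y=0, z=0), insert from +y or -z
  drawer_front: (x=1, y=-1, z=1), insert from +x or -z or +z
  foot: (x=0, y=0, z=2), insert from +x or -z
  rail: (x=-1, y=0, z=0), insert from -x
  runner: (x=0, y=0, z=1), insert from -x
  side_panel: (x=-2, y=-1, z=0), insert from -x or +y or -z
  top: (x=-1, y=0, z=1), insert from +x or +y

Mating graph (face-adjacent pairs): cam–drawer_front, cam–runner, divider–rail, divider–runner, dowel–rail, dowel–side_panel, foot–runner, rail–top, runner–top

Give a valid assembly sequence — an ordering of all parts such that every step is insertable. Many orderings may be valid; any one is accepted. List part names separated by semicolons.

runner; top; rail; dowel; foot; cam; drawer_front; divider; side_panel

1. runner@(0, 0, 1) [-x clear] — {runner}
2. top@(-1, 0, 1) [+y clear] — {runner, top}
3. rail@(-1, 0, 0) [-x clear] — {rail, runner, top}
4. dowel@(-2, 0, 0) [+y clear] — {dowel, rail, runner, top}
5. foot@(0, 0, 2) [+x clear] — {dowel, foot, rail, runner, top}
6. cam@(1, 0, 1) [+x clear] — {cam, dowel, foot, rail, runner, top}
7. drawer_front@(1, -1, 1) [+x clear] — {cam, dowel, drawer_front, foot, rail, runner, top}
8. divider@(0, 0, 0) [+x clear] — {cam, divider, dowel, drawer_front, foot, rail, runner, top}
9. side_panel@(-2, -1, 0) [-x clear] — {cam, divider, dowel, drawer_front, foot, rail, runner, side_panel, top}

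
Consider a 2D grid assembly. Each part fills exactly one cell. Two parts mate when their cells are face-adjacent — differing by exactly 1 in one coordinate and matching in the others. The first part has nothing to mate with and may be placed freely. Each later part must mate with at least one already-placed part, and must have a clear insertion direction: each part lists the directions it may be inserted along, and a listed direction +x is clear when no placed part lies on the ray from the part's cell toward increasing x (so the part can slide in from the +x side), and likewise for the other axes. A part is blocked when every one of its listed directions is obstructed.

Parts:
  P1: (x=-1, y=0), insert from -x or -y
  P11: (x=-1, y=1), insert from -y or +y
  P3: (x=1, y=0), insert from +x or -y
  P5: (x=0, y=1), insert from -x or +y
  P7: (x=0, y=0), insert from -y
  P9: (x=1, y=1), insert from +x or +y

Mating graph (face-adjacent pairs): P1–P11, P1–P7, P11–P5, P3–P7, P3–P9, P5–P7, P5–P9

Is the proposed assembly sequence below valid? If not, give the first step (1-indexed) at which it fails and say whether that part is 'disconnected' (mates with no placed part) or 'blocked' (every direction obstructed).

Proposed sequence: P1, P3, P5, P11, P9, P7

Invalid at step 2 (disconnected)

1. P1@(-1, 0) [-x clear] — {P1}
2. P3@(1, 0) — no placed neighbour ⇒ disconnected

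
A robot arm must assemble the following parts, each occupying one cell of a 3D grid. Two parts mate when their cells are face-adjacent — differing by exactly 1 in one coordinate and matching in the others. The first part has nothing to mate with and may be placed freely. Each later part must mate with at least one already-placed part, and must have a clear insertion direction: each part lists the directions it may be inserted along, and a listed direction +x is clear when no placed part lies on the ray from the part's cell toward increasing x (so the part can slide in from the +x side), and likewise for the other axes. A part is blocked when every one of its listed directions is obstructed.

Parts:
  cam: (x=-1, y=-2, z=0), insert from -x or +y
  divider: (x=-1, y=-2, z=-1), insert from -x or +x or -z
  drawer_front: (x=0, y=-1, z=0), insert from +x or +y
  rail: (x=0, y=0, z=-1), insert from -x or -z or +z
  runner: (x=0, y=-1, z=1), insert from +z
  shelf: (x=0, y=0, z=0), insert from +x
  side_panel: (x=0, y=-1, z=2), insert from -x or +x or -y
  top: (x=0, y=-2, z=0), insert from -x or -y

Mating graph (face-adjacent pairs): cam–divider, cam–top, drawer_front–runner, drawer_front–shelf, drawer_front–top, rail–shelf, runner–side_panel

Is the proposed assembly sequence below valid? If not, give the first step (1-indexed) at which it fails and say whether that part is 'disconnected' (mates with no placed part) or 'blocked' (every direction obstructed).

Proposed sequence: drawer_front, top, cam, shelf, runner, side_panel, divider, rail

1. drawer_front@(0, -1, 0) [+x clear] — {drawer_front}
2. top@(0, -2, 0) [-x clear] — {drawer_front, top}
3. cam@(-1, -2, 0) [-x clear] — {cam, drawer_front, top}
4. shelf@(0, 0, 0) [+x clear] — {cam, drawer_front, shelf, top}
5. runner@(0, -1, 1) [+z clear] — {cam, drawer_front, runner, shelf, top}
6. side_panel@(0, -1, 2) [-x clear] — {cam, drawer_front, runner, shelf, side_panel, top}
7. divider@(-1, -2, -1) [-x clear] — {cam, divider, drawer_front, runner, shelf, side_panel, top}
8. rail@(0, 0, -1) [-x clear] — {cam, divider, drawer_front, rail, runner, shelf, side_panel, top}

Valid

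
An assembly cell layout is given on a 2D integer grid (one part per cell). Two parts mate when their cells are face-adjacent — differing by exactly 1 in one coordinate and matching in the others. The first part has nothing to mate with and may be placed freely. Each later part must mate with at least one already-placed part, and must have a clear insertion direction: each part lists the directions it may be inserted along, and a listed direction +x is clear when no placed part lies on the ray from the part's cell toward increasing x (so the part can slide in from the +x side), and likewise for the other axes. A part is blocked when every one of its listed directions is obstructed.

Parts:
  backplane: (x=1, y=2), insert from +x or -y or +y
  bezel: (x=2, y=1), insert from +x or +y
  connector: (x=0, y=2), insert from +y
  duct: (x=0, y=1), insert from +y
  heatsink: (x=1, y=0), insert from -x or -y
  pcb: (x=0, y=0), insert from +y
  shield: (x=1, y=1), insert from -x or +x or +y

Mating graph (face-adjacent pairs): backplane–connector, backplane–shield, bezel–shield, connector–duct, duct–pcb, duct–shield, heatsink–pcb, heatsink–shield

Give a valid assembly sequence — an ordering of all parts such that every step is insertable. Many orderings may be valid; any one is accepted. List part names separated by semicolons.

shield; bezel; heatsink; pcb; duct; connector; backplane

1. shield@(1, 1) [-x clear] — {shield}
2. bezel@(2, 1) [+x clear] — {bezel, shield}
3. heatsink@(1, 0) [-x clear] — {bezel, heatsink, shield}
4. pcb@(0, 0) [+y clear] — {bezel, heatsink, pcb, shield}
5. duct@(0, 1) [+y clear] — {bezel, duct, heatsink, pcb, shield}
6. connector@(0, 2) [+y clear] — {bezel, connector, duct, heatsink, pcb, shield}
7. backplane@(1, 2) [+x clear] — {backplane, bezel, connector, duct, heatsink, pcb, shield}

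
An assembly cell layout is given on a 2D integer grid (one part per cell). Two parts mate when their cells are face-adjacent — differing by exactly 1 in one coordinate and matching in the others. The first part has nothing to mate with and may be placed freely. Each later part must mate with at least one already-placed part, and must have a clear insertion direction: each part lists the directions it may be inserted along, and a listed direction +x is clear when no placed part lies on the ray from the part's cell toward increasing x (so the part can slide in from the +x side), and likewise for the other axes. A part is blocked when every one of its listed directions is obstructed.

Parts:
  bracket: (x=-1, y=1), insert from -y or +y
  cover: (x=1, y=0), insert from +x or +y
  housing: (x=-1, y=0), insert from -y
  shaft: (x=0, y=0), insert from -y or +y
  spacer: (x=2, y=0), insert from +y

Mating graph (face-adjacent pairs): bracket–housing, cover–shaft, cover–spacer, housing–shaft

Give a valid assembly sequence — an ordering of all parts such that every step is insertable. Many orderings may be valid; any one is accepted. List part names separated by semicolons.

1. shaft@(0, 0) [-y clear] — {shaft}
2. housing@(-1, 0) [-y clear] — {housing, shaft}
3. cover@(1, 0) [+x clear] — {cover, housing, shaft}
4. spacer@(2, 0) [+y clear] — {cover, housing, shaft, spacer}
5. bracket@(-1, 1) [+y clear] — {bracket, cover, housing, shaft, spacer}

shaft; housing; cover; spacer; bracket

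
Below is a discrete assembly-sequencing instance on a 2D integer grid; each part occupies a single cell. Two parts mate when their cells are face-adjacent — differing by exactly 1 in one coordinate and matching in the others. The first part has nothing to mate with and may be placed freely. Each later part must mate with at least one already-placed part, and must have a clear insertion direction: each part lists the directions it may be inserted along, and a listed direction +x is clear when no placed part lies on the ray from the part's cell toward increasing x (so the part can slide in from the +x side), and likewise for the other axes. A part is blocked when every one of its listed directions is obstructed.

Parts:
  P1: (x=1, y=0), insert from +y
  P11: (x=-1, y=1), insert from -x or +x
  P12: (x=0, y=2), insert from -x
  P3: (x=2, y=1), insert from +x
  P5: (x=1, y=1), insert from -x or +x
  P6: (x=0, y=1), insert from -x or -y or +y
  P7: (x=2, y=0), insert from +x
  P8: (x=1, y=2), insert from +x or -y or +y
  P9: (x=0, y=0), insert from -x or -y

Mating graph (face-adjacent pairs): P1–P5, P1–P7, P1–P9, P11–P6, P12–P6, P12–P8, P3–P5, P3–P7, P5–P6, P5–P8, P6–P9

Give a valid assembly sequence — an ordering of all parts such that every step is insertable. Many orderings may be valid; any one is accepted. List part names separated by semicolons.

1. P9@(0, 0) [-x clear] — {P9}
2. P1@(1, 0) [+y clear] — {P1, P9}
3. P6@(0, 1) [-x clear] — {P1, P6, P9}
4. P11@(-1, 1) [-x clear] — {P1, P11, P6, P9}
5. P5@(1, 1) [+x clear] — {P1, P11, P5, P6, P9}
6. P8@(1, 2) [+x clear] — {P1, P11, P5, P6, P8, P9}
7. P12@(0, 2) [-x clear] — {P1, P11, P12, P5, P6, P8, P9}
8. P3@(2, 1) [+x clear] — {P1, P11, P12, P3, P5, P6, P8, P9}
9. P7@(2, 0) [+x clear] — {P1, P11, P12, P3, P5, P6, P7, P8, P9}

P9; P1; P6; P11; P5; P8; P12; P3; P7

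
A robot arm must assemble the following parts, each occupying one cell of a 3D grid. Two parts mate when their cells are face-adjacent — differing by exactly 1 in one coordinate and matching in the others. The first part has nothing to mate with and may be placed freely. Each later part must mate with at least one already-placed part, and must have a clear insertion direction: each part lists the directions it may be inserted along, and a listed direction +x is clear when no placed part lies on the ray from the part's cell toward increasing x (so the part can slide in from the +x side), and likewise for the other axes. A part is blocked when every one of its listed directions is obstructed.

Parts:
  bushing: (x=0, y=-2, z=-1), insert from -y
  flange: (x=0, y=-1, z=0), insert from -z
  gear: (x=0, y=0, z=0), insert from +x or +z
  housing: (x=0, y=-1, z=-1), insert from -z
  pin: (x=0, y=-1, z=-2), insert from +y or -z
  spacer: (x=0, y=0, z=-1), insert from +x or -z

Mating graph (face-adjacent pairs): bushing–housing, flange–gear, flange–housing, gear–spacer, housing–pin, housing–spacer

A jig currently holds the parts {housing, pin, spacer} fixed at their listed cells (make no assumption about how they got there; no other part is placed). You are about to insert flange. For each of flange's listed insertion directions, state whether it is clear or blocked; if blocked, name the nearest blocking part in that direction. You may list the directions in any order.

-z: blocked by housing

-z: nearest on ray is housing@(0, -1, -1) ⇒ blocked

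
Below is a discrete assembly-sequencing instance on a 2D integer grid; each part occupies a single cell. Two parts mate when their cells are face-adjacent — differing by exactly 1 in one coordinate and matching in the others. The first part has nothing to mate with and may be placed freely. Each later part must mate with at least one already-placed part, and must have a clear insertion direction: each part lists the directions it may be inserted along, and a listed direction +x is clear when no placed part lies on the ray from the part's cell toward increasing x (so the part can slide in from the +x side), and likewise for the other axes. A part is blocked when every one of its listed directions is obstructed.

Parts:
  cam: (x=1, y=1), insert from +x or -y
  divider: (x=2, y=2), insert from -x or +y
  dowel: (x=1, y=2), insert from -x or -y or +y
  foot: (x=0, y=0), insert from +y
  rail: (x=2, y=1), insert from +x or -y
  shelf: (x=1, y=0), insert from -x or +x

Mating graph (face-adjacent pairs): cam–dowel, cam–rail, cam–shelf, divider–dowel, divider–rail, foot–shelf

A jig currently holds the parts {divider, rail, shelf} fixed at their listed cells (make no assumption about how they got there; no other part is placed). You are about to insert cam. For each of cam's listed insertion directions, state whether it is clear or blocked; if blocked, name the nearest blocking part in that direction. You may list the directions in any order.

+x: blocked by rail; -y: blocked by shelf

+x: nearest on ray is rail@(2, 1) ⇒ blocked
-y: nearest on ray is shelf@(1, 0) ⇒ blocked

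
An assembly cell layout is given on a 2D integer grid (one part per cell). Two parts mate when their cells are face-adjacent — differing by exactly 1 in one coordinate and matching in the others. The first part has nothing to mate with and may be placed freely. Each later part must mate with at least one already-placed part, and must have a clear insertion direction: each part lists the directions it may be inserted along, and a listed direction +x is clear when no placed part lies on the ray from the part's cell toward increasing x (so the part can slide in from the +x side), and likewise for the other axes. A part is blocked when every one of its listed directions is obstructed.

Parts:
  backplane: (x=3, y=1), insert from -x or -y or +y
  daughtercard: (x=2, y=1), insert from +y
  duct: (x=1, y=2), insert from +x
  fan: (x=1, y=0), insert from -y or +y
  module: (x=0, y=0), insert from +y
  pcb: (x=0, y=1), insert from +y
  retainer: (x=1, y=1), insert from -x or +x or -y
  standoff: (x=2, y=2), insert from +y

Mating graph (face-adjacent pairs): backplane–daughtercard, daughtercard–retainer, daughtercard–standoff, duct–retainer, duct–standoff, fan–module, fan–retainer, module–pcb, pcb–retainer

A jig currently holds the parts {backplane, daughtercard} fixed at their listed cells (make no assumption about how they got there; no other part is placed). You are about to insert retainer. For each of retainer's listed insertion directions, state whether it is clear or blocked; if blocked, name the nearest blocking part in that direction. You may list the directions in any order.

+x: blocked by daughtercard; -x: clear; -y: clear

-x: ray from retainer(1, 1) has no placed part ⇒ clear
+x: nearest on ray is daughtercard@(2, 1) ⇒ blocked
-y: ray from retainer(1, 1) has no placed part ⇒ clear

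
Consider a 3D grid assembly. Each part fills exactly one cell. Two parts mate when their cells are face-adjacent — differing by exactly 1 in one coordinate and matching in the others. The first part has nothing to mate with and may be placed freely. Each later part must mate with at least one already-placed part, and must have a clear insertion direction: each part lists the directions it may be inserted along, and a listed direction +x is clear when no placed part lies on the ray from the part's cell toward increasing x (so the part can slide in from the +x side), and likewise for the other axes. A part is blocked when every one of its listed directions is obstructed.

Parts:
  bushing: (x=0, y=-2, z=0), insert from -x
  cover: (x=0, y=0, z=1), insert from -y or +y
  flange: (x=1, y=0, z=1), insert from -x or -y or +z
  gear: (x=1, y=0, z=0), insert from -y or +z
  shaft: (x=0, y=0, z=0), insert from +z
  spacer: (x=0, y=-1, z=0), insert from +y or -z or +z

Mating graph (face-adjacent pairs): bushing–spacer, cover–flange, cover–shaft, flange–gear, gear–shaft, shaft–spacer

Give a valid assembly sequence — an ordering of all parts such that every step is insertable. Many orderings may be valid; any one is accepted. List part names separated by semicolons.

1. spacer@(0, -1, 0) [+y clear] — {spacer}
2. shaft@(0, 0, 0) [+z clear] — {shaft, spacer}
3. gear@(1, 0, 0) [-y clear] — {gear, shaft, spacer}
4. flange@(1, 0, 1) [-x clear] — {flange, gear, shaft, spacer}
5. cover@(0, 0, 1) [-y clear] — {cover, flange, gear, shaft, spacer}
6. bushing@(0, -2, 0) [-x clear] — {bushing, cover, flange, gear, shaft, spacer}

spacer; shaft; gear; flange; cover; bushing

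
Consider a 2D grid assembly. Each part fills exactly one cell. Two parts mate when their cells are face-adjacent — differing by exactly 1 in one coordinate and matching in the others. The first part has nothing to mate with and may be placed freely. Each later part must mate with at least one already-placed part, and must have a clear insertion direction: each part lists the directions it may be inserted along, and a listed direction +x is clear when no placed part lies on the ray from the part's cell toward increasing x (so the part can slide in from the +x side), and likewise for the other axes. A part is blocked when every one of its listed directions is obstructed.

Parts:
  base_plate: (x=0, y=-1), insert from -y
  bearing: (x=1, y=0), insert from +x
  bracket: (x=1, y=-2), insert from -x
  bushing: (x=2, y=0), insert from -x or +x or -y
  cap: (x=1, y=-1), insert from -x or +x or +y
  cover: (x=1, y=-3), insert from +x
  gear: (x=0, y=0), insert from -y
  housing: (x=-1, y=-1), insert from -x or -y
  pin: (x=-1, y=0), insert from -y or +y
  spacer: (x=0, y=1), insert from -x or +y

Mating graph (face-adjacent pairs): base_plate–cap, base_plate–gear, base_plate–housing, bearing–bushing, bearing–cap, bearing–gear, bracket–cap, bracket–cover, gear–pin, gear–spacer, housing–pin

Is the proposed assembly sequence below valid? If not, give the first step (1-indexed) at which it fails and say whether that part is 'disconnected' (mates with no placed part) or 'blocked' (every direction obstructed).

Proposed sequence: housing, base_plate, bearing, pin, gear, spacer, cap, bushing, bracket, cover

1. housing@(-1, -1) [-x clear] — {housing}
2. base_plate@(0, -1) [-y clear] — {base_plate, housing}
3. bearing@(1, 0) — no placed neighbour ⇒ disconnected

Invalid at step 3 (disconnected)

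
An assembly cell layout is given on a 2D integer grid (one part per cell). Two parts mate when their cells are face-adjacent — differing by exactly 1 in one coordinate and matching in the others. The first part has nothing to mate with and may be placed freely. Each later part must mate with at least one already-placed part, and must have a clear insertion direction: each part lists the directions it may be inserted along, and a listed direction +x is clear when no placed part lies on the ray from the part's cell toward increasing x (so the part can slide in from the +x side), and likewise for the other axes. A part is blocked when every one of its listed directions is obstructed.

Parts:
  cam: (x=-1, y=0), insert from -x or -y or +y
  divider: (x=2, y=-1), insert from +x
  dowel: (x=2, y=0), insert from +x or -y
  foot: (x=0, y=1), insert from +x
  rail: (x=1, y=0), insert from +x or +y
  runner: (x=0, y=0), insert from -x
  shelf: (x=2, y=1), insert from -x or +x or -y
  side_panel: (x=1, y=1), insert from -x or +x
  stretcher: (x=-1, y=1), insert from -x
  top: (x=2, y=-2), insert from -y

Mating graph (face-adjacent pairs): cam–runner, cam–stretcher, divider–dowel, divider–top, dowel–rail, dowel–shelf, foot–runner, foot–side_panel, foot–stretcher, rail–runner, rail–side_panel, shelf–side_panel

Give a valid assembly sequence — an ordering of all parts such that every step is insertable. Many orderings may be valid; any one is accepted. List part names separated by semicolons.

1. runner@(0, 0) [-x clear] — {runner}
2. rail@(1, 0) [+x clear] — {rail, runner}
3. dowel@(2, 0) [+x clear] — {dowel, rail, runner}
4. divider@(2, -1) [+x clear] — {divider, dowel, rail, runner}
5. cam@(-1, 0) [-x clear] — {cam, divider, dowel, rail, runner}
6. top@(2, -2) [-y clear] — {cam, divider, dowel, rail, runner, top}
7. stretcher@(-1, 1) [-x clear] — {cam, divider, dowel, rail, runner, stretcher, top}
8. foot@(0, 1) [+x clear] — {cam, divider, dowel, foot, rail, runner, stretcher, top}
9. side_panel@(1, 1) [+x clear] — {cam, divider, dowel, foot, rail, runner, side_panel, stretcher, top}
10. shelf@(2, 1) [+x clear] — {cam, divider, dowel, foot, rail, runner, shelf, side_panel, stretcher, top}

runner; rail; dowel; divider; cam; top; stretcher; foot; side_panel; shelf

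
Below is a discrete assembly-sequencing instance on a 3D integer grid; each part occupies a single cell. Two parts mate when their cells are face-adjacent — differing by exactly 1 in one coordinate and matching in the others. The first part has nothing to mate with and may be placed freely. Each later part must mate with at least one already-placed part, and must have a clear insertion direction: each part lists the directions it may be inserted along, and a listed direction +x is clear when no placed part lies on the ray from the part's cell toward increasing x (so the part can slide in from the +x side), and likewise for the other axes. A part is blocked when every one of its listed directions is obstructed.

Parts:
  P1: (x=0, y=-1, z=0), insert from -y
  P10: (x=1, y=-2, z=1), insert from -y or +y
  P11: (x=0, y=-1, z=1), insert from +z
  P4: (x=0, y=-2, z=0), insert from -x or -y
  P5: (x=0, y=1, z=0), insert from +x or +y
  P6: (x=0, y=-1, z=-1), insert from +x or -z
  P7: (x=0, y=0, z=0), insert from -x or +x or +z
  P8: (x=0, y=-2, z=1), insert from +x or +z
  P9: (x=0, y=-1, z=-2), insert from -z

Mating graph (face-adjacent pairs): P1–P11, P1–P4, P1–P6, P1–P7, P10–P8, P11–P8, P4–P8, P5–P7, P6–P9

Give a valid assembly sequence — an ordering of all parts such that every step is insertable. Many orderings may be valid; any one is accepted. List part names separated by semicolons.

1. P8@(0, -2, 1) [+x clear] — {P8}
2. P10@(1, -2, 1) [-y clear] — {P10, P8}
3. P11@(0, -1, 1) [+z clear] — {P10, P11, P8}
4. P1@(0, -1, 0) [-y clear] — {P1, P10, P11, P8}
5. P4@(0, -2, 0) [-x clear] — {P1, P10, P11, P4, P8}
6. P7@(0, 0, 0) [-x clear] — {P1, P10, P11, P4, P7, P8}
7. P6@(0, -1, -1) [+x clear] — {P1, P10, P11, P4, P6, P7, P8}
8. P9@(0, -1, -2) [-z clear] — {P1, P10, P11, P4, P6, P7, P8, P9}
9. P5@(0, 1, 0) [+x clear] — {P1, P10, P11, P4, P5, P6, P7, P8, P9}

P8; P10; P11; P1; P4; P7; P6; P9; P5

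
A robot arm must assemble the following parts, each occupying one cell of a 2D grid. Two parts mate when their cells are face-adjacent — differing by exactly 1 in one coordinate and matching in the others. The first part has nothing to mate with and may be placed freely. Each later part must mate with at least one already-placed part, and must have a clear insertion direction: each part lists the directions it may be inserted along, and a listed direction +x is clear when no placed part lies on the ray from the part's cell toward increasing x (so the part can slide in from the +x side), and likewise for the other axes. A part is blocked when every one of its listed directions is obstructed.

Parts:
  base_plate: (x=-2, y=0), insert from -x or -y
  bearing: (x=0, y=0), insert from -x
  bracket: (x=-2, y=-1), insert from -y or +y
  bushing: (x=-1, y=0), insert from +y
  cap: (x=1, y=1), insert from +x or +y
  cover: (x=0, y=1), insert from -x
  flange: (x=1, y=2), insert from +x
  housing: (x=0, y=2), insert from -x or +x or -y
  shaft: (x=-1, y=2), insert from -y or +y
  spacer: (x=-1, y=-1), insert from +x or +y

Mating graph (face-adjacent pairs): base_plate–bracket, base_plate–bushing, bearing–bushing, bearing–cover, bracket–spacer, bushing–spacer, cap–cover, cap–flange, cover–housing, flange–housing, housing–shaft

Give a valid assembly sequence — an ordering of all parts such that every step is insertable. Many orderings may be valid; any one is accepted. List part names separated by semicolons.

housing; flange; cap; cover; bearing; bushing; shaft; base_plate; bracket; spacer

1. housing@(0, 2) [-x clear] — {housing}
2. flange@(1, 2) [+x clear] — {flange, housing}
3. cap@(1, 1) [+x clear] — {cap, flange, housing}
4. cover@(0, 1) [-x clear] — {cap, cover, flange, housing}
5. bearing@(0, 0) [-x clear] — {bearing, cap, cover, flange, housing}
6. bushing@(-1, 0) [+y clear] — {bearing, bushing, cap, cover, flange, housing}
7. shaft@(-1, 2) [+y clear] — {bearing, bushing, cap, cover, flange, housing, shaft}
8. base_plate@(-2, 0) [-x clear] — {base_plate, bearing, bushing, cap, cover, flange, housing, shaft}
9. bracket@(-2, -1) [-y clear] — {base_plate, bearing, bracket, bushing, cap, cover, flange, housing, shaft}
10. spacer@(-1, -1) [+x clear] — {base_plate, bearing, bracket, bushing, cap, cover, flange, housing, shaft, spacer}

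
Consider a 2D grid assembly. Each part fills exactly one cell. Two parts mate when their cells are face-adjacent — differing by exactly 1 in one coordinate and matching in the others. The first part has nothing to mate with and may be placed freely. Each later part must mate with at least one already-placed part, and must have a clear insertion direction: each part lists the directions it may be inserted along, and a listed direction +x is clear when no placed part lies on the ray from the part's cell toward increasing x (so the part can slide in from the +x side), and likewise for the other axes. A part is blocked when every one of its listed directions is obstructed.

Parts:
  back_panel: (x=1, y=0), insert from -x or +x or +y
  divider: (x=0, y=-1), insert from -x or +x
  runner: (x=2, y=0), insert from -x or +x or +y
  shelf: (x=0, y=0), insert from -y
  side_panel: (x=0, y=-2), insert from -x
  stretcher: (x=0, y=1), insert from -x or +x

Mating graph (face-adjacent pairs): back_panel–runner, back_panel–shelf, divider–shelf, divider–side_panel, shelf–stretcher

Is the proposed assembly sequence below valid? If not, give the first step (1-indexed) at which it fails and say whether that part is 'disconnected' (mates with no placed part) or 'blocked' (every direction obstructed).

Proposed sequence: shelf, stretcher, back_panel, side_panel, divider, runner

1. shelf@(0, 0) [-y clear] — {shelf}
2. stretcher@(0, 1) [-x clear] — {shelf, stretcher}
3. back_panel@(1, 0) [+x clear] — {back_panel, shelf, stretcher}
4. side_panel@(0, -2) — no placed neighbour ⇒ disconnected

Invalid at step 4 (disconnected)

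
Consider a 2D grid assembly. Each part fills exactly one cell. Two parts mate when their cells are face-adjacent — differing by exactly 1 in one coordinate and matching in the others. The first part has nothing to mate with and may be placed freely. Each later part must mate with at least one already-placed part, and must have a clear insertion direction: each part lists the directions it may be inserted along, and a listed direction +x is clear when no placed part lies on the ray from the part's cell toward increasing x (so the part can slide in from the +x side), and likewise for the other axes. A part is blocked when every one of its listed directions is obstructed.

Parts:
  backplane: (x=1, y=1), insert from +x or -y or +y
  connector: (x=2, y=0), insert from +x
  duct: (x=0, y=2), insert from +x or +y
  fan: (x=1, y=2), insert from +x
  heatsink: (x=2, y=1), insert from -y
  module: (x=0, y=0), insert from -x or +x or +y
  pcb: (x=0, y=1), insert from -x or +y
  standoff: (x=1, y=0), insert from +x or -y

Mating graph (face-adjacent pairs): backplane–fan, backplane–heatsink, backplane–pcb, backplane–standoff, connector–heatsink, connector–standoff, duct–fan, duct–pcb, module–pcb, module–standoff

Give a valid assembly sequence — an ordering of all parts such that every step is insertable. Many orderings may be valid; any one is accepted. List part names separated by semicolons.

1. pcb@(0, 1) [-x clear] — {pcb}
2. duct@(0, 2) [+x clear] — {duct, pcb}
3. backplane@(1, 1) [+x clear] — {backplane, duct, pcb}
4. heatsink@(2, 1) [-y clear] — {backplane, duct, heatsink, pcb}
5. connector@(2, 0) [+x clear] — {backplane, connector, duct, heatsink, pcb}
6. standoff@(1, 0) [-y clear] — {backplane, connector, duct, heatsink, pcb, standoff}
7. module@(0, 0) [-x clear] — {backplane, connector, duct, heatsink, module, pcb, standoff}
8. fan@(1, 2) [+x clear] — {backplane, connector, duct, fan, heatsink, module, pcb, standoff}

pcb; duct; backplane; heatsink; connector; standoff; module; fan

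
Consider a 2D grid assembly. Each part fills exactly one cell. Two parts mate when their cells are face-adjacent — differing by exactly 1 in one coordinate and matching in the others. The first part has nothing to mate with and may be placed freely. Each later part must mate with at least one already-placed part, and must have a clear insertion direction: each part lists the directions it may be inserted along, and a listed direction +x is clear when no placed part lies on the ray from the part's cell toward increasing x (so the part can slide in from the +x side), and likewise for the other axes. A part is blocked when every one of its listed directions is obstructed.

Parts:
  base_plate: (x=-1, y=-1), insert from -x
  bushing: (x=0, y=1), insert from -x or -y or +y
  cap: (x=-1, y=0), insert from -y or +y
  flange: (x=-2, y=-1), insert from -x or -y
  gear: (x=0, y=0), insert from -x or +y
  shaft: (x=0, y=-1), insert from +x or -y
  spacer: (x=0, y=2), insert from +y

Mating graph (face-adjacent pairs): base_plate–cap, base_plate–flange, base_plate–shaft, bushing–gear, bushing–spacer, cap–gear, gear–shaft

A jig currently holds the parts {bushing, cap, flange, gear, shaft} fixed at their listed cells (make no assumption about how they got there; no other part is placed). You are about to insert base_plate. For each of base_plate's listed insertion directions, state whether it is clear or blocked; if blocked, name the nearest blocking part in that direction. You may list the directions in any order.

-x: nearest on ray is flange@(-2, -1) ⇒ blocked

-x: blocked by flange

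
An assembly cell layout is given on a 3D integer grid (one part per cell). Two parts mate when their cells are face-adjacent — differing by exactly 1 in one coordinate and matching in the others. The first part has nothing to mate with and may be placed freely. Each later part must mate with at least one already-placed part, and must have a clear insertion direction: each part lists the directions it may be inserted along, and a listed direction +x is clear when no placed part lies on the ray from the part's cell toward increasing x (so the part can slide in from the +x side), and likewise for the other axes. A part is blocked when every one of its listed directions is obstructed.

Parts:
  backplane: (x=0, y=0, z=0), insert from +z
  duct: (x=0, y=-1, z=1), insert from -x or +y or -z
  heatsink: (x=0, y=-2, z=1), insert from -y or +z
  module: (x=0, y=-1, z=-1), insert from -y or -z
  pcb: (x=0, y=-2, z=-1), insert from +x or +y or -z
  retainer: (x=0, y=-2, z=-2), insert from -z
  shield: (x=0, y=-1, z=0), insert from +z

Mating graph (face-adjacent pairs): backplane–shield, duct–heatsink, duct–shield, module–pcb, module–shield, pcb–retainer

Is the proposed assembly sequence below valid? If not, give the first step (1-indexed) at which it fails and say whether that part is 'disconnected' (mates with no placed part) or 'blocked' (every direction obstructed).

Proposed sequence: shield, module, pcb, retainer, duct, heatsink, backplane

1. shield@(0, -1, 0) [+z clear] — {shield}
2. module@(0, -1, -1) [-y clear] — {module, shield}
3. pcb@(0, -2, -1) [+x clear] — {module, pcb, shield}
4. retainer@(0, -2, -2) [-z clear] — {module, pcb, retainer, shield}
5. duct@(0, -1, 1) [-x clear] — {duct, module, pcb, retainer, shield}
6. heatsink@(0, -2, 1) [-y clear] — {duct, heatsink, module, pcb, retainer, shield}
7. backplane@(0, 0, 0) [+z clear] — {backplane, duct, heatsink, module, pcb, retainer, shield}

Valid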